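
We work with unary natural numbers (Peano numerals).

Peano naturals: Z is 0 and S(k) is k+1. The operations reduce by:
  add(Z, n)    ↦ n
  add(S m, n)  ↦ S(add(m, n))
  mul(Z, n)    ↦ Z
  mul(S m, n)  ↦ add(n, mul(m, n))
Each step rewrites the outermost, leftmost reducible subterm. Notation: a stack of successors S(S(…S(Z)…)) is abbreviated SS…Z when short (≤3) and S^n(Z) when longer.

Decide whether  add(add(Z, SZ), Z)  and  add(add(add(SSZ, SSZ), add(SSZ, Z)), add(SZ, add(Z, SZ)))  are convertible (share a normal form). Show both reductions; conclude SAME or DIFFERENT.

Term A:
  start: add(add(Z, SZ), Z)
  step 1: add(SZ, Z)
  step 2: S(add(Z, Z))
  step 3: SZ

Term B:
  start: add(add(add(SSZ, SSZ), add(SSZ, Z)), add(SZ, add(Z, SZ)))
  step 1: add(add(S(add(SZ, SSZ)), add(SSZ, Z)), add(SZ, add(Z, SZ)))
  step 2: add(S(add(add(SZ, SSZ), add(SSZ, Z))), add(SZ, add(Z, SZ)))
  step 3: S(add(add(add(SZ, SSZ), add(SSZ, Z)), add(SZ, add(Z, SZ))))
  step 4: S(add(add(S(add(Z, SSZ)), add(SSZ, Z)), add(SZ, add(Z, SZ))))
  step 5: S(add(S(add(add(Z, SSZ), add(SSZ, Z))), add(SZ, add(Z, SZ))))
  step 6: S(S(add(add(add(Z, SSZ), add(SSZ, Z)), add(SZ, add(Z, SZ)))))
  step 7: S(S(add(add(SSZ, add(SSZ, Z)), add(SZ, add(Z, SZ)))))
  step 8: S(S(add(S(add(SZ, add(SSZ, Z))), add(SZ, add(Z, SZ)))))
  step 9: S(S(S(add(add(SZ, add(SSZ, Z)), add(SZ, add(Z, SZ))))))
  step 10: S(S(S(add(S(add(Z, add(SSZ, Z))), add(SZ, add(Z, SZ))))))
  step 11: S(S(S(S(add(add(Z, add(SSZ, Z)), add(SZ, add(Z, SZ)))))))
  step 12: S(S(S(S(add(add(SSZ, Z), add(SZ, add(Z, SZ)))))))
  step 13: S(S(S(S(add(S(add(SZ, Z)), add(SZ, add(Z, SZ)))))))
  step 14: S(S(S(S(S(add(add(SZ, Z), add(SZ, add(Z, SZ))))))))
  step 15: S(S(S(S(S(add(S(add(Z, Z)), add(SZ, add(Z, SZ))))))))
  step 16: S(S(S(S(S(S(add(add(Z, Z), add(SZ, add(Z, SZ)))))))))
  step 17: S(S(S(S(S(S(add(Z, add(SZ, add(Z, SZ)))))))))
  step 18: S(S(S(S(S(S(add(SZ, add(Z, SZ))))))))
  step 19: S(S(S(S(S(S(S(add(Z, add(Z, SZ)))))))))
  step 20: S(S(S(S(S(S(S(add(Z, SZ))))))))
  step 21: S^8(Z)

Answer: DIFFERENT — A ⇓ SZ, B ⇓ S^8(Z)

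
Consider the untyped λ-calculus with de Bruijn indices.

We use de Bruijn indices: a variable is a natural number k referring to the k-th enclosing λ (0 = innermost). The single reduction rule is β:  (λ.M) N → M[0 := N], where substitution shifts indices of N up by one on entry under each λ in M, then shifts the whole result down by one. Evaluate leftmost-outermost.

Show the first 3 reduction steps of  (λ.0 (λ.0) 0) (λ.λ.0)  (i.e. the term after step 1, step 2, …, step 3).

Answer: after 3 steps: λ.λ.0

Derivation:
  start: (λ.0 (λ.0) 0) (λ.λ.0)
  step 1: (λ.λ.0) (λ.0) (λ.λ.0)
  step 2: (λ.0) (λ.λ.0)
  step 3: λ.λ.0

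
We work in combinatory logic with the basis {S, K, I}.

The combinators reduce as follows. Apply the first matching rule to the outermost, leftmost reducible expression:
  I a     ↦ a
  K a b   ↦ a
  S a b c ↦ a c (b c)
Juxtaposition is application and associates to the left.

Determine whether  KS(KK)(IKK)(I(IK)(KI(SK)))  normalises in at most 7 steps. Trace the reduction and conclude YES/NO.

Answer: YES — reaches normal form S(KK)(KI) in 5 ≤ 7 steps

Derivation:
  start: KS(KK)(IKK)(I(IK)(KI(SK)))
  →1  S(IKK)(I(IK)(KI(SK)))
  →2  S(KK)(I(IK)(KI(SK)))
  →3  S(KK)(IK(KI(SK)))
  →4  S(KK)(K(KI(SK)))
  →5  S(KK)(KI)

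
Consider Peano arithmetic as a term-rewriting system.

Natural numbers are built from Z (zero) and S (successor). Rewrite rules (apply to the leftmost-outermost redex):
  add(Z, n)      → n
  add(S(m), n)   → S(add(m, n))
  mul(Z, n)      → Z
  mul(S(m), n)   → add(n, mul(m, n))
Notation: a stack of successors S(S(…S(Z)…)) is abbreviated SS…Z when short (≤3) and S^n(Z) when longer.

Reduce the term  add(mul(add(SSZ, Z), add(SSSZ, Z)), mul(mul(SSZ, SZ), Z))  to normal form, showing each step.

  start: add(mul(add(SSZ, Z), add(SSSZ, Z)), mul(mul(SSZ, SZ), Z))
  step 1: add(mul(S(add(SZ, Z)), add(SSSZ, Z)), mul(mul(SSZ, SZ), Z))
  step 2: add(add(add(SSSZ, Z), mul(add(SZ, Z), add(SSSZ, Z))), mul(mul(SSZ, SZ), Z))
  step 3: add(add(S(add(SSZ, Z)), mul(add(SZ, Z), add(SSSZ, Z))), mul(mul(SSZ, SZ), Z))
  step 4: add(S(add(add(SSZ, Z), mul(add(SZ, Z), add(SSSZ, Z)))), mul(mul(SSZ, SZ), Z))
  step 5: S(add(add(add(SSZ, Z), mul(add(SZ, Z), add(SSSZ, Z))), mul(mul(SSZ, SZ), Z)))
  step 6: S(add(add(S(add(SZ, Z)), mul(add(SZ, Z), add(SSSZ, Z))), mul(mul(SSZ, SZ), Z)))
  step 7: S(add(S(add(add(SZ, Z), mul(add(SZ, Z), add(SSSZ, Z)))), mul(mul(SSZ, SZ), Z)))
  step 8: S(S(add(add(add(SZ, Z), mul(add(SZ, Z), add(SSSZ, Z))), mul(mul(SSZ, SZ), Z))))
  step 9: S(S(add(add(S(add(Z, Z)), mul(add(SZ, Z), add(SSSZ, Z))), mul(mul(SSZ, SZ), Z))))
  step 10: S(S(add(S(add(add(Z, Z), mul(add(SZ, Z), add(SSSZ, Z)))), mul(mul(SSZ, SZ), Z))))
  step 11: S(S(S(add(add(add(Z, Z), mul(add(SZ, Z), add(SSSZ, Z))), mul(mul(SSZ, SZ), Z)))))
  step 12: S(S(S(add(add(Z, mul(add(SZ, Z), add(SSSZ, Z))), mul(mul(SSZ, SZ), Z)))))
  step 13: S(S(S(add(mul(add(SZ, Z), add(SSSZ, Z)), mul(mul(SSZ, SZ), Z)))))
  step 14: S(S(S(add(mul(S(add(Z, Z)), add(SSSZ, Z)), mul(mul(SSZ, SZ), Z)))))
  step 15: S(S(S(add(add(add(SSSZ, Z), mul(add(Z, Z), add(SSSZ, Z))), mul(mul(SSZ, SZ), Z)))))
  step 16: S(S(S(add(add(S(add(SSZ, Z)), mul(add(Z, Z), add(SSSZ, Z))), mul(mul(SSZ, SZ), Z)))))
  step 17: S(S(S(add(S(add(add(SSZ, Z), mul(add(Z, Z), add(SSSZ, Z)))), mul(mul(SSZ, SZ), Z)))))
  step 18: S(S(S(S(add(add(add(SSZ, Z), mul(add(Z, Z), add(SSSZ, Z))), mul(mul(SSZ, SZ), Z))))))
  step 19: S(S(S(S(add(add(S(add(SZ, Z)), mul(add(Z, Z), add(SSSZ, Z))), mul(mul(SSZ, SZ), Z))))))
  step 20: S(S(S(S(add(S(add(add(SZ, Z), mul(add(Z, Z), add(SSSZ, Z)))), mul(mul(SSZ, SZ), Z))))))
  step 21: S(S(S(S(S(add(add(add(SZ, Z), mul(add(Z, Z), add(SSSZ, Z))), mul(mul(SSZ, SZ), Z)))))))
  step 22: S(S(S(S(S(add(add(S(add(Z, Z)), mul(add(Z, Z), add(SSSZ, Z))), mul(mul(SSZ, SZ), Z)))))))
  step 23: S(S(S(S(S(add(S(add(add(Z, Z), mul(add(Z, Z), add(SSSZ, Z)))), mul(mul(SSZ, SZ), Z)))))))
  step 24: S(S(S(S(S(S(add(add(add(Z, Z), mul(add(Z, Z), add(SSSZ, Z))), mul(mul(SSZ, SZ), Z))))))))
  step 25: S(S(S(S(S(S(add(add(Z, mul(add(Z, Z), add(SSSZ, Z))), mul(mul(SSZ, SZ), Z))))))))
  step 26: S(S(S(S(S(S(add(mul(add(Z, Z), add(SSSZ, Z)), mul(mul(SSZ, SZ), Z))))))))
  step 27: S(S(S(S(S(S(add(mul(Z, add(SSSZ, Z)), mul(mul(SSZ, SZ), Z))))))))
  step 28: S(S(S(S(S(S(add(Z, mul(mul(SSZ, SZ), Z))))))))
  step 29: S(S(S(S(S(S(mul(mul(SSZ, SZ), Z)))))))
  step 30: S(S(S(S(S(S(mul(add(SZ, mul(SZ, SZ)), Z)))))))
  step 31: S(S(S(S(S(S(mul(S(add(Z, mul(SZ, SZ))), Z)))))))
  step 32: S(S(S(S(S(S(add(Z, mul(add(Z, mul(SZ, SZ)), Z))))))))
  step 33: S(S(S(S(S(S(mul(add(Z, mul(SZ, SZ)), Z)))))))
  step 34: S(S(S(S(S(S(mul(mul(SZ, SZ), Z)))))))
  step 35: S(S(S(S(S(S(mul(add(SZ, mul(Z, SZ)), Z)))))))
  step 36: S(S(S(S(S(S(mul(S(add(Z, mul(Z, SZ))), Z)))))))
  step 37: S(S(S(S(S(S(add(Z, mul(add(Z, mul(Z, SZ)), Z))))))))
  step 38: S(S(S(S(S(S(mul(add(Z, mul(Z, SZ)), Z)))))))
  step 39: S(S(S(S(S(S(mul(mul(Z, SZ), Z)))))))
  step 40: S(S(S(S(S(S(mul(Z, Z)))))))
  step 41: S^6(Z)

Answer: normal form = S^6(Z)  (in 41 steps)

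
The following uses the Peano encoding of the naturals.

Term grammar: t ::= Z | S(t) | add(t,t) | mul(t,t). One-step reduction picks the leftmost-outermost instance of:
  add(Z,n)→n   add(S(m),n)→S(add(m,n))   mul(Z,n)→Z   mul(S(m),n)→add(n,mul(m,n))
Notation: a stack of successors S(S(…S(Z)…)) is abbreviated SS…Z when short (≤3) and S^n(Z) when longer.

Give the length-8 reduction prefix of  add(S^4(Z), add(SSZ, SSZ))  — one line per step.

Answer: after 8 steps: S^8(Z)

Reduction:
  start: add(S^4(Z), add(SSZ, SSZ))
  →1  S(add(SSSZ, add(SSZ, SSZ)))
  →2  S(S(add(SSZ, add(SSZ, SSZ))))
  →3  S(S(S(add(SZ, add(SSZ, SSZ)))))
  →4  S(S(S(S(add(Z, add(SSZ, SSZ))))))
  →5  S(S(S(S(add(SSZ, SSZ)))))
  →6  S(S(S(S(S(add(SZ, SSZ))))))
  →7  S(S(S(S(S(S(add(Z, SSZ)))))))
  →8  S^8(Z)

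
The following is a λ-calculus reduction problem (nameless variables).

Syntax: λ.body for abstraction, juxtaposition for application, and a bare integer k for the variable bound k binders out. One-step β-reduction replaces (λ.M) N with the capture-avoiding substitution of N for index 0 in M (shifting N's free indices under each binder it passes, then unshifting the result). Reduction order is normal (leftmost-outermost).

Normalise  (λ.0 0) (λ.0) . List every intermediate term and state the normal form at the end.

  start: (λ.0 0) (λ.0)
  →1  (λ.0) (λ.0)
  →2  λ.0

Answer: normal form = λ.0  (in 2 steps)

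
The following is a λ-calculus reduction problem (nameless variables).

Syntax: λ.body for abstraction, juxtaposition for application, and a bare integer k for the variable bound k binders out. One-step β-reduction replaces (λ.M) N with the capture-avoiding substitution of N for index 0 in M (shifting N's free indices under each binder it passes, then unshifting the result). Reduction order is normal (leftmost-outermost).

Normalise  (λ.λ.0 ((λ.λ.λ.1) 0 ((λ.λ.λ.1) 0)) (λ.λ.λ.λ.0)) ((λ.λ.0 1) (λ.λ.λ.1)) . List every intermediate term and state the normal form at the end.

Answer: normal form = λ.0 (λ.λ.λ.1) (λ.λ.λ.λ.0)  (in 4 steps)

Reduction:
  start: (λ.λ.0 ((λ.λ.λ.1) 0 ((λ.λ.λ.1) 0)) (λ.λ.λ.λ.0)) ((λ.λ.0 1) (λ.λ.λ.1))
  step 1: λ.0 ((λ.λ.λ.1) 0 ((λ.λ.λ.1) 0)) (λ.λ.λ.λ.0)
  step 2: λ.0 ((λ.λ.1) ((λ.λ.λ.1) 0)) (λ.λ.λ.λ.0)
  step 3: λ.0 (λ.(λ.λ.λ.1) 1) (λ.λ.λ.λ.0)
  step 4: λ.0 (λ.λ.λ.1) (λ.λ.λ.λ.0)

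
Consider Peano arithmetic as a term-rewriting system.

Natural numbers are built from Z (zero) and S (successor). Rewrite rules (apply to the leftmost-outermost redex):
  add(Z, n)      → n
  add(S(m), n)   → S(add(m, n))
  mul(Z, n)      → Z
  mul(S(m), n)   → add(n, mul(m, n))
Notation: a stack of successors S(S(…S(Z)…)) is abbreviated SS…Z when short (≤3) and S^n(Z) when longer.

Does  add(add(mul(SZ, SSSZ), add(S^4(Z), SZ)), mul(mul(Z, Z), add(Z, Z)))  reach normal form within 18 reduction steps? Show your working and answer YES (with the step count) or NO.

Answer: NO — after 18 steps the term is S(S(S(S(S(add(S(add(SZ, SZ)), mul(mul(Z, Z), add(Z, Z)))))))), not yet normal

Derivation:
  start: add(add(mul(SZ, SSSZ), add(S^4(Z), SZ)), mul(mul(Z, Z), add(Z, Z)))
  →1  add(add(add(SSSZ, mul(Z, SSSZ)), add(S^4(Z), SZ)), mul(mul(Z, Z), add(Z, Z)))
  →2  add(add(S(add(SSZ, mul(Z, SSSZ))), add(S^4(Z), SZ)), mul(mul(Z, Z), add(Z, Z)))
  →3  add(S(add(add(SSZ, mul(Z, SSSZ)), add(S^4(Z), SZ))), mul(mul(Z, Z), add(Z, Z)))
  →4  S(add(add(add(SSZ, mul(Z, SSSZ)), add(S^4(Z), SZ)), mul(mul(Z, Z), add(Z, Z))))
  →5  S(add(add(S(add(SZ, mul(Z, SSSZ))), add(S^4(Z), SZ)), mul(mul(Z, Z), add(Z, Z))))
  →6  S(add(S(add(add(SZ, mul(Z, SSSZ)), add(S^4(Z), SZ))), mul(mul(Z, Z), add(Z, Z))))
  →7  S(S(add(add(add(SZ, mul(Z, SSSZ)), add(S^4(Z), SZ)), mul(mul(Z, Z), add(Z, Z)))))
  →8  S(S(add(add(S(add(Z, mul(Z, SSSZ))), add(S^4(Z), SZ)), mul(mul(Z, Z), add(Z, Z)))))
  →9  S(S(add(S(add(add(Z, mul(Z, SSSZ)), add(S^4(Z), SZ))), mul(mul(Z, Z), add(Z, Z)))))
  →10  S(S(S(add(add(add(Z, mul(Z, SSSZ)), add(S^4(Z), SZ)), mul(mul(Z, Z), add(Z, Z))))))
  →11  S(S(S(add(add(mul(Z, SSSZ), add(S^4(Z), SZ)), mul(mul(Z, Z), add(Z, Z))))))
  →12  S(S(S(add(add(Z, add(S^4(Z), SZ)), mul(mul(Z, Z), add(Z, Z))))))
  →13  S(S(S(add(add(S^4(Z), SZ), mul(mul(Z, Z), add(Z, Z))))))
  →14  S(S(S(add(S(add(SSSZ, SZ)), mul(mul(Z, Z), add(Z, Z))))))
  →15  S(S(S(S(add(add(SSSZ, SZ), mul(mul(Z, Z), add(Z, Z)))))))
  →16  S(S(S(S(add(S(add(SSZ, SZ)), mul(mul(Z, Z), add(Z, Z)))))))
  →17  S(S(S(S(S(add(add(SSZ, SZ), mul(mul(Z, Z), add(Z, Z))))))))
  →18  S(S(S(S(S(add(S(add(SZ, SZ)), mul(mul(Z, Z), add(Z, Z))))))))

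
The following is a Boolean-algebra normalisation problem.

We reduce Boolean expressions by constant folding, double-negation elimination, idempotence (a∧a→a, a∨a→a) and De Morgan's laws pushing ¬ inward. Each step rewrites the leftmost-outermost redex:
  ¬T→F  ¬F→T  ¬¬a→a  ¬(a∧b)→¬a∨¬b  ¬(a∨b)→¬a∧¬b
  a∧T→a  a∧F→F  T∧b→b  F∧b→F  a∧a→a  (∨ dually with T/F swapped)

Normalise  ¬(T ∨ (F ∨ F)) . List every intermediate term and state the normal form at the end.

Answer: normal form = F  (in 3 steps)

Working:
  start: ¬(T ∨ (F ∨ F))
  step 1: ¬T ∧ ¬(F ∨ F)
  step 2: F ∧ ¬(F ∨ F)
  step 3: F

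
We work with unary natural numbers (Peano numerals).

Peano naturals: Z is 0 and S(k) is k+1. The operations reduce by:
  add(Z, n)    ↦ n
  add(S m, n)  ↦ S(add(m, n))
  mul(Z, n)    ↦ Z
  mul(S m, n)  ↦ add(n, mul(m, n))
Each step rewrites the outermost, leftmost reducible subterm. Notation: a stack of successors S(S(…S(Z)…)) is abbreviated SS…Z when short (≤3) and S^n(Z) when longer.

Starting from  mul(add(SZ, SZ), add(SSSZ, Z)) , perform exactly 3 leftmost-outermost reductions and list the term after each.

Answer: after 3 steps: add(S(add(SSZ, Z)), mul(add(Z, SZ), add(SSSZ, Z)))

Derivation:
  start: mul(add(SZ, SZ), add(SSSZ, Z))
  step 1: mul(S(add(Z, SZ)), add(SSSZ, Z))
  step 2: add(add(SSSZ, Z), mul(add(Z, SZ), add(SSSZ, Z)))
  step 3: add(S(add(SSZ, Z)), mul(add(Z, SZ), add(SSSZ, Z)))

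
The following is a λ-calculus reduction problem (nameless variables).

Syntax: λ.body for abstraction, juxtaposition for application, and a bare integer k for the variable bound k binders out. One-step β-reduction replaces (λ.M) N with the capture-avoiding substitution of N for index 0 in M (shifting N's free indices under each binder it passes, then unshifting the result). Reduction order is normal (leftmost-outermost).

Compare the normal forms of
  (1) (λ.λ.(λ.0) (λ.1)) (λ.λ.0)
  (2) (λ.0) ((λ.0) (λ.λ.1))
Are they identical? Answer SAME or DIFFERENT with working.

Answer: SAME — A ⇓ λ.λ.1, B ⇓ λ.λ.1

Working:
Term A:
  start: (λ.λ.(λ.0) (λ.1)) (λ.λ.0)
  [1] λ.(λ.0) (λ.1)
  [2] λ.λ.1

Term B:
  start: (λ.0) ((λ.0) (λ.λ.1))
  [1] (λ.0) (λ.λ.1)
  [2] λ.λ.1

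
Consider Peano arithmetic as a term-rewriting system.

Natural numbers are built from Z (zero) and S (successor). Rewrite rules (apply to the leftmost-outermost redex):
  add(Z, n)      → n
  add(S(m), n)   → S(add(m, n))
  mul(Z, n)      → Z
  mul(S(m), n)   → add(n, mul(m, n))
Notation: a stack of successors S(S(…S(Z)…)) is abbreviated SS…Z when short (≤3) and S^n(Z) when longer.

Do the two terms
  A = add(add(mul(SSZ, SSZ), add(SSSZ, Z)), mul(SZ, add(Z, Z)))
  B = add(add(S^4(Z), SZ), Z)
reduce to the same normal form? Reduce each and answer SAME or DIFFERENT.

Term A:
  start: add(add(mul(SSZ, SSZ), add(SSSZ, Z)), mul(SZ, add(Z, Z)))
  →1  add(add(add(SSZ, mul(SZ, SSZ)), add(SSSZ, Z)), mul(SZ, add(Z, Z)))
  →2  add(add(S(add(SZ, mul(SZ, SSZ))), add(SSSZ, Z)), mul(SZ, add(Z, Z)))
  →3  add(S(add(add(SZ, mul(SZ, SSZ)), add(SSSZ, Z))), mul(SZ, add(Z, Z)))
  →4  S(add(add(add(SZ, mul(SZ, SSZ)), add(SSSZ, Z)), mul(SZ, add(Z, Z))))
  →5  S(add(add(S(add(Z, mul(SZ, SSZ))), add(SSSZ, Z)), mul(SZ, add(Z, Z))))
  →6  S(add(S(add(add(Z, mul(SZ, SSZ)), add(SSSZ, Z))), mul(SZ, add(Z, Z))))
  →7  S(S(add(add(add(Z, mul(SZ, SSZ)), add(SSSZ, Z)), mul(SZ, add(Z, Z)))))
  →8  S(S(add(add(mul(SZ, SSZ), add(SSSZ, Z)), mul(SZ, add(Z, Z)))))
  →9  S(S(add(add(add(SSZ, mul(Z, SSZ)), add(SSSZ, Z)), mul(SZ, add(Z, Z)))))
  →10  S(S(add(add(S(add(SZ, mul(Z, SSZ))), add(SSSZ, Z)), mul(SZ, add(Z, Z)))))
  →11  S(S(add(S(add(add(SZ, mul(Z, SSZ)), add(SSSZ, Z))), mul(SZ, add(Z, Z)))))
  →12  S(S(S(add(add(add(SZ, mul(Z, SSZ)), add(SSSZ, Z)), mul(SZ, add(Z, Z))))))
  →13  S(S(S(add(add(S(add(Z, mul(Z, SSZ))), add(SSSZ, Z)), mul(SZ, add(Z, Z))))))
  →14  S(S(S(add(S(add(add(Z, mul(Z, SSZ)), add(SSSZ, Z))), mul(SZ, add(Z, Z))))))
  →15  S(S(S(S(add(add(add(Z, mul(Z, SSZ)), add(SSSZ, Z)), mul(SZ, add(Z, Z)))))))
  →16  S(S(S(S(add(add(mul(Z, SSZ), add(SSSZ, Z)), mul(SZ, add(Z, Z)))))))
  →17  S(S(S(S(add(add(Z, add(SSSZ, Z)), mul(SZ, add(Z, Z)))))))
  →18  S(S(S(S(add(add(SSSZ, Z), mul(SZ, add(Z, Z)))))))
  →19  S(S(S(S(add(S(add(SSZ, Z)), mul(SZ, add(Z, Z)))))))
  →20  S(S(S(S(S(add(add(SSZ, Z), mul(SZ, add(Z, Z))))))))
  →21  S(S(S(S(S(add(S(add(SZ, Z)), mul(SZ, add(Z, Z))))))))
  →22  S(S(S(S(S(S(add(add(SZ, Z), mul(SZ, add(Z, Z)))))))))
  →23  S(S(S(S(S(S(add(S(add(Z, Z)), mul(SZ, add(Z, Z)))))))))
  →24  S(S(S(S(S(S(S(add(add(Z, Z), mul(SZ, add(Z, Z))))))))))
  →25  S(S(S(S(S(S(S(add(Z, mul(SZ, add(Z, Z))))))))))
  →26  S(S(S(S(S(S(S(mul(SZ, add(Z, Z)))))))))
  →27  S(S(S(S(S(S(S(add(add(Z, Z), mul(Z, add(Z, Z))))))))))
  →28  S(S(S(S(S(S(S(add(Z, mul(Z, add(Z, Z))))))))))
  →29  S(S(S(S(S(S(S(mul(Z, add(Z, Z)))))))))
  →30  S^7(Z)

Term B:
  start: add(add(S^4(Z), SZ), Z)
  →1  add(S(add(SSSZ, SZ)), Z)
  →2  S(add(add(SSSZ, SZ), Z))
  →3  S(add(S(add(SSZ, SZ)), Z))
  →4  S(S(add(add(SSZ, SZ), Z)))
  →5  S(S(add(S(add(SZ, SZ)), Z)))
  →6  S(S(S(add(add(SZ, SZ), Z))))
  →7  S(S(S(add(S(add(Z, SZ)), Z))))
  →8  S(S(S(S(add(add(Z, SZ), Z)))))
  →9  S(S(S(S(add(SZ, Z)))))
  →10  S(S(S(S(S(add(Z, Z))))))
  →11  S^5(Z)

Answer: DIFFERENT — A ⇓ S^7(Z), B ⇓ S^5(Z)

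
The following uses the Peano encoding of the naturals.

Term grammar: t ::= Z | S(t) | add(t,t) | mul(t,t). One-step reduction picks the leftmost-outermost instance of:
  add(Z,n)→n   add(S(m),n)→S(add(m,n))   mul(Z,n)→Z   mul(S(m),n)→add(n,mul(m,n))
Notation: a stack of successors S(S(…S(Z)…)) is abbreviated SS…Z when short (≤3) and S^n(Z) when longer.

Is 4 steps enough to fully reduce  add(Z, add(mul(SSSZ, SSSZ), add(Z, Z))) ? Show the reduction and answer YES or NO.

  start: add(Z, add(mul(SSSZ, SSSZ), add(Z, Z)))
  step 1: add(mul(SSSZ, SSSZ), add(Z, Z))
  step 2: add(add(SSSZ, mul(SSZ, SSSZ)), add(Z, Z))
  step 3: add(S(add(SSZ, mul(SSZ, SSSZ))), add(Z, Z))
  step 4: S(add(add(SSZ, mul(SSZ, SSSZ)), add(Z, Z)))

Answer: NO — after 4 steps the term is S(add(add(SSZ, mul(SSZ, SSSZ)), add(Z, Z))), not yet normal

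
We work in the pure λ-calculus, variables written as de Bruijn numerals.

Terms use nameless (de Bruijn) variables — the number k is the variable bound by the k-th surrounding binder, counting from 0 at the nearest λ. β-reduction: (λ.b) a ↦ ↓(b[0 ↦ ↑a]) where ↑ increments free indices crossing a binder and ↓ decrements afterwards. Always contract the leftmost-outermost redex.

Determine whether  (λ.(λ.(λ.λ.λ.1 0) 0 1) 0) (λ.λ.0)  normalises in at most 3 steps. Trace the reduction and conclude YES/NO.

  start: (λ.(λ.(λ.λ.λ.1 0) 0 1) 0) (λ.λ.0)
  step 1: (λ.(λ.λ.λ.1 0) 0 (λ.λ.0)) (λ.λ.0)
  step 2: (λ.λ.λ.1 0) (λ.λ.0) (λ.λ.0)
  step 3: (λ.λ.1 0) (λ.λ.0)

Answer: NO — after 3 steps the term is (λ.λ.1 0) (λ.λ.0), not yet normal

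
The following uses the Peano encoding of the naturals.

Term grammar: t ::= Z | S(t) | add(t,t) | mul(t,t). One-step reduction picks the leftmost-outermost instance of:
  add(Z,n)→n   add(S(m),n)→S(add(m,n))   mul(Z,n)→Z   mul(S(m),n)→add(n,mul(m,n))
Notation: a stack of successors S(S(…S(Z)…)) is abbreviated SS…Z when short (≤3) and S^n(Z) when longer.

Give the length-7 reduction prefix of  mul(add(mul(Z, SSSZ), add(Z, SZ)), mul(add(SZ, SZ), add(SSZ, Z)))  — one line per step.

Answer: after 7 steps: add(add(S(add(SZ, Z)), mul(add(Z, SZ), add(SSZ, Z))), mul(Z, mul(add(SZ, SZ), add(SSZ, Z))))

Reduction:
  start: mul(add(mul(Z, SSSZ), add(Z, SZ)), mul(add(SZ, SZ), add(SSZ, Z)))
  [1] mul(add(Z, add(Z, SZ)), mul(add(SZ, SZ), add(SSZ, Z)))
  [2] mul(add(Z, SZ), mul(add(SZ, SZ), add(SSZ, Z)))
  [3] mul(SZ, mul(add(SZ, SZ), add(SSZ, Z)))
  [4] add(mul(add(SZ, SZ), add(SSZ, Z)), mul(Z, mul(add(SZ, SZ), add(SSZ, Z))))
  [5] add(mul(S(add(Z, SZ)), add(SSZ, Z)), mul(Z, mul(add(SZ, SZ), add(SSZ, Z))))
  [6] add(add(add(SSZ, Z), mul(add(Z, SZ), add(SSZ, Z))), mul(Z, mul(add(SZ, SZ), add(SSZ, Z))))
  [7] add(add(S(add(SZ, Z)), mul(add(Z, SZ), add(SSZ, Z))), mul(Z, mul(add(SZ, SZ), add(SSZ, Z))))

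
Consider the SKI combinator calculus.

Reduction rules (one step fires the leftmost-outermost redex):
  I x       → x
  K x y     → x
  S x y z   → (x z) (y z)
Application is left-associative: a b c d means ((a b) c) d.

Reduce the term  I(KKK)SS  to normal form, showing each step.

  start: I(KKK)SS
  [1] KKKSS
  [2] KSS
  [3] S

Answer: normal form = S  (in 3 steps)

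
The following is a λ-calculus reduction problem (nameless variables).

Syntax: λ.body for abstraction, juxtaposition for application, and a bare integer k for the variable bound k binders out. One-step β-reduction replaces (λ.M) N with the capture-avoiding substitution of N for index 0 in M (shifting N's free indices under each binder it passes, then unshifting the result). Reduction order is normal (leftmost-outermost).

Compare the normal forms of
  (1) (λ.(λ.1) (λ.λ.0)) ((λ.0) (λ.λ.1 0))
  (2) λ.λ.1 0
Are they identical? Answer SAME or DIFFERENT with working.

Term A:
  start: (λ.(λ.1) (λ.λ.0)) ((λ.0) (λ.λ.1 0))
  [1] (λ.(λ.0) (λ.λ.1 0)) (λ.λ.0)
  [2] (λ.0) (λ.λ.1 0)
  [3] λ.λ.1 0

Term B:
  start: λ.λ.1 0

Answer: SAME — A ⇓ λ.λ.1 0, B ⇓ λ.λ.1 0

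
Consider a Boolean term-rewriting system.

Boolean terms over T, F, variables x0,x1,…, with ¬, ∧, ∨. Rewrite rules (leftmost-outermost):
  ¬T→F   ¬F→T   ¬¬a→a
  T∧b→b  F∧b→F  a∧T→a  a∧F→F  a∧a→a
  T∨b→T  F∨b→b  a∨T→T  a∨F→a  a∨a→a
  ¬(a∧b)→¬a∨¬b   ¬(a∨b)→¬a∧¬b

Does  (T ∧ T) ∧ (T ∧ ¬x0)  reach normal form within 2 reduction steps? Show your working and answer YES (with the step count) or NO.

  start: (T ∧ T) ∧ (T ∧ ¬x0)
  [1] T ∧ (T ∧ ¬x0)
  [2] T ∧ ¬x0

Answer: NO — after 2 steps the term is T ∧ ¬x0, not yet normal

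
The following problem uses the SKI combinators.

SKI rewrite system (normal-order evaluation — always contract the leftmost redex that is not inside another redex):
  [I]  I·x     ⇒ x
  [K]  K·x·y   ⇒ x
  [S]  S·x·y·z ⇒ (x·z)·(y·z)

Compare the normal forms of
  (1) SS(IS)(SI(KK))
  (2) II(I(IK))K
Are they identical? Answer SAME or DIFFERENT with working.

Term A:
  start: SS(IS)(SI(KK))
  [1] S(SI(KK))(IS(SI(KK)))
  [2] S(SI(KK))(S(SI(KK)))

Term B:
  start: II(I(IK))K
  [1] I(I(IK))K
  [2] I(IK)K
  [3] IKK
  [4] KK

Answer: DIFFERENT — A ⇓ S(SI(KK))(S(SI(KK))), B ⇓ KK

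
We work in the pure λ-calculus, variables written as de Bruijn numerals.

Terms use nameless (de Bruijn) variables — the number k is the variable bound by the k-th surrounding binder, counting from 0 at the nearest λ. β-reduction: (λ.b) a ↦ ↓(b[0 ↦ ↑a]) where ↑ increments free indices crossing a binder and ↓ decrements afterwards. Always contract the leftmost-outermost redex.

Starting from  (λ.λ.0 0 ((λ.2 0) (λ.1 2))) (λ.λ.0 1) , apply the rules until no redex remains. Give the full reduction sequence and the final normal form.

  start: (λ.λ.0 0 ((λ.2 0) (λ.1 2))) (λ.λ.0 1)
  →1  λ.0 0 ((λ.(λ.λ.0 1) 0) (λ.1 (λ.λ.0 1)))
  →2  λ.0 0 ((λ.λ.0 1) (λ.1 (λ.λ.0 1)))
  →3  λ.0 0 (λ.0 (λ.2 (λ.λ.0 1)))

Answer: normal form = λ.0 0 (λ.0 (λ.2 (λ.λ.0 1)))  (in 3 steps)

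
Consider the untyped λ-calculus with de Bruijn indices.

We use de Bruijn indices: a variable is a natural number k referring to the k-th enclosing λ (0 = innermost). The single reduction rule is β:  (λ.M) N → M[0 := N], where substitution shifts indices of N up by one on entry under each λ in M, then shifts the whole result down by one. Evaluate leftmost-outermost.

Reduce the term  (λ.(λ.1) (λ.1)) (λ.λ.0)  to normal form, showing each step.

Answer: normal form = λ.λ.0  (in 2 steps)

Reduction:
  start: (λ.(λ.1) (λ.1)) (λ.λ.0)
  →1  (λ.λ.λ.0) (λ.λ.λ.0)
  →2  λ.λ.0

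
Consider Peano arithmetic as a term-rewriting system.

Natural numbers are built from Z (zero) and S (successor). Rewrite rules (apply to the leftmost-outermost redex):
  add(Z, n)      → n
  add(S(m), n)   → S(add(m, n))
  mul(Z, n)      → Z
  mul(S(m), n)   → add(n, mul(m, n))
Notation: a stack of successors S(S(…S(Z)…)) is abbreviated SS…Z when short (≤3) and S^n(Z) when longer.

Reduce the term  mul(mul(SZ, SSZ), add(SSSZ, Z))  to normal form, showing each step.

Answer: normal form = S^6(Z)  (in 24 steps)

Working:
  start: mul(mul(SZ, SSZ), add(SSSZ, Z))
  step 1: mul(add(SSZ, mul(Z, SSZ)), add(SSSZ, Z))
  step 2: mul(S(add(SZ, mul(Z, SSZ))), add(SSSZ, Z))
  step 3: add(add(SSSZ, Z), mul(add(SZ, mul(Z, SSZ)), add(SSSZ, Z)))
  step 4: add(S(add(SSZ, Z)), mul(add(SZ, mul(Z, SSZ)), add(SSSZ, Z)))
  step 5: S(add(add(SSZ, Z), mul(add(SZ, mul(Z, SSZ)), add(SSSZ, Z))))
  step 6: S(add(S(add(SZ, Z)), mul(add(SZ, mul(Z, SSZ)), add(SSSZ, Z))))
  step 7: S(S(add(add(SZ, Z), mul(add(SZ, mul(Z, SSZ)), add(SSSZ, Z)))))
  step 8: S(S(add(S(add(Z, Z)), mul(add(SZ, mul(Z, SSZ)), add(SSSZ, Z)))))
  step 9: S(S(S(add(add(Z, Z), mul(add(SZ, mul(Z, SSZ)), add(SSSZ, Z))))))
  step 10: S(S(S(add(Z, mul(add(SZ, mul(Z, SSZ)), add(SSSZ, Z))))))
  step 11: S(S(S(mul(add(SZ, mul(Z, SSZ)), add(SSSZ, Z)))))
  step 12: S(S(S(mul(S(add(Z, mul(Z, SSZ))), add(SSSZ, Z)))))
  step 13: S(S(S(add(add(SSSZ, Z), mul(add(Z, mul(Z, SSZ)), add(SSSZ, Z))))))
  step 14: S(S(S(add(S(add(SSZ, Z)), mul(add(Z, mul(Z, SSZ)), add(SSSZ, Z))))))
  step 15: S(S(S(S(add(add(SSZ, Z), mul(add(Z, mul(Z, SSZ)), add(SSSZ, Z)))))))
  step 16: S(S(S(S(add(S(add(SZ, Z)), mul(add(Z, mul(Z, SSZ)), add(SSSZ, Z)))))))
  step 17: S(S(S(S(S(add(add(SZ, Z), mul(add(Z, mul(Z, SSZ)), add(SSSZ, Z))))))))
  step 18: S(S(S(S(S(add(S(add(Z, Z)), mul(add(Z, mul(Z, SSZ)), add(SSSZ, Z))))))))
  step 19: S(S(S(S(S(S(add(add(Z, Z), mul(add(Z, mul(Z, SSZ)), add(SSSZ, Z)))))))))
  step 20: S(S(S(S(S(S(add(Z, mul(add(Z, mul(Z, SSZ)), add(SSSZ, Z)))))))))
  step 21: S(S(S(S(S(S(mul(add(Z, mul(Z, SSZ)), add(SSSZ, Z))))))))
  step 22: S(S(S(S(S(S(mul(mul(Z, SSZ), add(SSSZ, Z))))))))
  step 23: S(S(S(S(S(S(mul(Z, add(SSSZ, Z))))))))
  step 24: S^6(Z)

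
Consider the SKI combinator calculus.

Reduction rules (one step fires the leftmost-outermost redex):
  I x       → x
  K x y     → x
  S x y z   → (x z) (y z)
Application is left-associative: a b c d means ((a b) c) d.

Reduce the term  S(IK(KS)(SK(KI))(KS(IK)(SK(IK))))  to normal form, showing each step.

Answer: normal form = SS  (in 3 steps)

Derivation:
  start: S(IK(KS)(SK(KI))(KS(IK)(SK(IK))))
  step 1: S(K(KS)(SK(KI))(KS(IK)(SK(IK))))
  step 2: S(KS(KS(IK)(SK(IK))))
  step 3: SS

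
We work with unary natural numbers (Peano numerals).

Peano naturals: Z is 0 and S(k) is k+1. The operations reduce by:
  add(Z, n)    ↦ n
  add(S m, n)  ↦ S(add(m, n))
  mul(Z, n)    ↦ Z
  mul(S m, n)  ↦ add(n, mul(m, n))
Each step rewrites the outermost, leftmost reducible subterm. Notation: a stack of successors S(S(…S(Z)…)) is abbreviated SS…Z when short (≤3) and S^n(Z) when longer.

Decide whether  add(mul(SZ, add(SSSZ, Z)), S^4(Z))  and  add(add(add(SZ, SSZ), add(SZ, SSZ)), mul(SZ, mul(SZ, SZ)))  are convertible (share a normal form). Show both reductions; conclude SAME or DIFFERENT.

Term A:
  start: add(mul(SZ, add(SSSZ, Z)), S^4(Z))
  step 1: add(add(add(SSSZ, Z), mul(Z, add(SSSZ, Z))), S^4(Z))
  step 2: add(add(S(add(SSZ, Z)), mul(Z, add(SSSZ, Z))), S^4(Z))
  step 3: add(S(add(add(SSZ, Z), mul(Z, add(SSSZ, Z)))), S^4(Z))
  step 4: S(add(add(add(SSZ, Z), mul(Z, add(SSSZ, Z))), S^4(Z)))
  step 5: S(add(add(S(add(SZ, Z)), mul(Z, add(SSSZ, Z))), S^4(Z)))
  step 6: S(add(S(add(add(SZ, Z), mul(Z, add(SSSZ, Z)))), S^4(Z)))
  step 7: S(S(add(add(add(SZ, Z), mul(Z, add(SSSZ, Z))), S^4(Z))))
  step 8: S(S(add(add(S(add(Z, Z)), mul(Z, add(SSSZ, Z))), S^4(Z))))
  step 9: S(S(add(S(add(add(Z, Z), mul(Z, add(SSSZ, Z)))), S^4(Z))))
  step 10: S(S(S(add(add(add(Z, Z), mul(Z, add(SSSZ, Z))), S^4(Z)))))
  step 11: S(S(S(add(add(Z, mul(Z, add(SSSZ, Z))), S^4(Z)))))
  step 12: S(S(S(add(mul(Z, add(SSSZ, Z)), S^4(Z)))))
  step 13: S(S(S(add(Z, S^4(Z)))))
  step 14: S^7(Z)

Term B:
  start: add(add(add(SZ, SSZ), add(SZ, SSZ)), mul(SZ, mul(SZ, SZ)))
  step 1: add(add(S(add(Z, SSZ)), add(SZ, SSZ)), mul(SZ, mul(SZ, SZ)))
  step 2: add(S(add(add(Z, SSZ), add(SZ, SSZ))), mul(SZ, mul(SZ, SZ)))
  step 3: S(add(add(add(Z, SSZ), add(SZ, SSZ)), mul(SZ, mul(SZ, SZ))))
  step 4: S(add(add(SSZ, add(SZ, SSZ)), mul(SZ, mul(SZ, SZ))))
  step 5: S(add(S(add(SZ, add(SZ, SSZ))), mul(SZ, mul(SZ, SZ))))
  step 6: S(S(add(add(SZ, add(SZ, SSZ)), mul(SZ, mul(SZ, SZ)))))
  step 7: S(S(add(S(add(Z, add(SZ, SSZ))), mul(SZ, mul(SZ, SZ)))))
  step 8: S(S(S(add(add(Z, add(SZ, SSZ)), mul(SZ, mul(SZ, SZ))))))
  step 9: S(S(S(add(add(SZ, SSZ), mul(SZ, mul(SZ, SZ))))))
  step 10: S(S(S(add(S(add(Z, SSZ)), mul(SZ, mul(SZ, SZ))))))
  step 11: S(S(S(S(add(add(Z, SSZ), mul(SZ, mul(SZ, SZ)))))))
  step 12: S(S(S(S(add(SSZ, mul(SZ, mul(SZ, SZ)))))))
  step 13: S(S(S(S(S(add(SZ, mul(SZ, mul(SZ, SZ))))))))
  step 14: S(S(S(S(S(S(add(Z, mul(SZ, mul(SZ, SZ)))))))))
  step 15: S(S(S(S(S(S(mul(SZ, mul(SZ, SZ))))))))
  step 16: S(S(S(S(S(S(add(mul(SZ, SZ), mul(Z, mul(SZ, SZ)))))))))
  step 17: S(S(S(S(S(S(add(add(SZ, mul(Z, SZ)), mul(Z, mul(SZ, SZ)))))))))
  step 18: S(S(S(S(S(S(add(S(add(Z, mul(Z, SZ))), mul(Z, mul(SZ, SZ)))))))))
  step 19: S(S(S(S(S(S(S(add(add(Z, mul(Z, SZ)), mul(Z, mul(SZ, SZ))))))))))
  step 20: S(S(S(S(S(S(S(add(mul(Z, SZ), mul(Z, mul(SZ, SZ))))))))))
  step 21: S(S(S(S(S(S(S(add(Z, mul(Z, mul(SZ, SZ))))))))))
  step 22: S(S(S(S(S(S(S(mul(Z, mul(SZ, SZ)))))))))
  step 23: S^7(Z)

Answer: SAME — A ⇓ S^7(Z), B ⇓ S^7(Z)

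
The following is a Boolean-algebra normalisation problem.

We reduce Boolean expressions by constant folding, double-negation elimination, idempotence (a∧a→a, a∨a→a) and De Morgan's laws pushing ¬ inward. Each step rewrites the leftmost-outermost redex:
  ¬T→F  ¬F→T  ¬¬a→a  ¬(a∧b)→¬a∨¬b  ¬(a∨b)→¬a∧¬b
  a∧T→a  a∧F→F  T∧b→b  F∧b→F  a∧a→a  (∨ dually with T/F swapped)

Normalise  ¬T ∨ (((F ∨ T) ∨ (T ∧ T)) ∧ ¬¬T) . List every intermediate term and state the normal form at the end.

Answer: normal form = T  (in 6 steps)

Reduction:
  start: ¬T ∨ (((F ∨ T) ∨ (T ∧ T)) ∧ ¬¬T)
  [1] F ∨ (((F ∨ T) ∨ (T ∧ T)) ∧ ¬¬T)
  [2] ((F ∨ T) ∨ (T ∧ T)) ∧ ¬¬T
  [3] (T ∨ (T ∧ T)) ∧ ¬¬T
  [4] T ∧ ¬¬T
  [5] ¬¬T
  [6] T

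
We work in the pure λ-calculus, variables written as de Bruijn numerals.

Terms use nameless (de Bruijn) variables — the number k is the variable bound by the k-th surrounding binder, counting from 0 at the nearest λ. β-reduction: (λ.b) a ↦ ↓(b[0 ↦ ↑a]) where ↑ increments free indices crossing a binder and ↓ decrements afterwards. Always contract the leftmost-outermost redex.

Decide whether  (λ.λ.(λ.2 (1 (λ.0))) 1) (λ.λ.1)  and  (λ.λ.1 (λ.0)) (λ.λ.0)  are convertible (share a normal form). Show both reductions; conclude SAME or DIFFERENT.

Term A:
  start: (λ.λ.(λ.2 (1 (λ.0))) 1) (λ.λ.1)
  step 1: λ.(λ.(λ.λ.1) (1 (λ.0))) (λ.λ.1)
  step 2: λ.(λ.λ.1) (0 (λ.0))
  step 3: λ.λ.1 (λ.0)

Term B:
  start: (λ.λ.1 (λ.0)) (λ.λ.0)
  step 1: λ.(λ.λ.0) (λ.0)
  step 2: λ.λ.0

Answer: DIFFERENT — A ⇓ λ.λ.1 (λ.0), B ⇓ λ.λ.0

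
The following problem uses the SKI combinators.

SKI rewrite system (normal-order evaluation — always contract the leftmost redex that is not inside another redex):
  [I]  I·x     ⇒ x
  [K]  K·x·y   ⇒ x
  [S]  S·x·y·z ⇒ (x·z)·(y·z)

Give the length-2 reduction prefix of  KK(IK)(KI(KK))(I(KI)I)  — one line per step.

Answer: after 2 steps: KI(KK)

Reduction:
  start: KK(IK)(KI(KK))(I(KI)I)
  [1] K(KI(KK))(I(KI)I)
  [2] KI(KK)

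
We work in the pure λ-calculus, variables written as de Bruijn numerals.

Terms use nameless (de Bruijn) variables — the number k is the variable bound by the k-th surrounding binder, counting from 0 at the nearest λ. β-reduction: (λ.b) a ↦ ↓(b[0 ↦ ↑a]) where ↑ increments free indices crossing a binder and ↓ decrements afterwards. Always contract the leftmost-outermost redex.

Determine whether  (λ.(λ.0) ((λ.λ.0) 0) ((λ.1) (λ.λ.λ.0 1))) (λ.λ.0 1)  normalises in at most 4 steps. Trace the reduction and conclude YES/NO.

Answer: NO — after 4 steps the term is (λ.λ.λ.0 1) (λ.λ.λ.0 1), not yet normal

Reduction:
  start: (λ.(λ.0) ((λ.λ.0) 0) ((λ.1) (λ.λ.λ.0 1))) (λ.λ.0 1)
  step 1: (λ.0) ((λ.λ.0) (λ.λ.0 1)) ((λ.λ.λ.0 1) (λ.λ.λ.0 1))
  step 2: (λ.λ.0) (λ.λ.0 1) ((λ.λ.λ.0 1) (λ.λ.λ.0 1))
  step 3: (λ.0) ((λ.λ.λ.0 1) (λ.λ.λ.0 1))
  step 4: (λ.λ.λ.0 1) (λ.λ.λ.0 1)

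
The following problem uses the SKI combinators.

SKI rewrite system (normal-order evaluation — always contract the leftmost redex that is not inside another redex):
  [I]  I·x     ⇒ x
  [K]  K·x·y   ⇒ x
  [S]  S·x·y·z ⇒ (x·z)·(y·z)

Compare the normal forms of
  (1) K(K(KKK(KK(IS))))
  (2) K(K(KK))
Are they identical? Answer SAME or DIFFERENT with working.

Term A:
  start: K(K(KKK(KK(IS))))
  [1] K(K(K(KK(IS))))
  [2] K(K(KK))

Term B:
  start: K(K(KK))

Answer: SAME — A ⇓ K(K(KK)), B ⇓ K(K(KK))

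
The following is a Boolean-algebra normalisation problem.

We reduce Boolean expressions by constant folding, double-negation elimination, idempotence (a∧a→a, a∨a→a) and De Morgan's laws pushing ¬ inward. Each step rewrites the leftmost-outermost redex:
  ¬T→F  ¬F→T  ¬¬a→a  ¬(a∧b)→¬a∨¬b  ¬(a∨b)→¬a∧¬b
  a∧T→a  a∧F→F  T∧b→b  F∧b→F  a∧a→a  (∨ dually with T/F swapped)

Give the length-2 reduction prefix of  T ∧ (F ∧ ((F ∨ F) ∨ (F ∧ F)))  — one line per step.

  start: T ∧ (F ∧ ((F ∨ F) ∨ (F ∧ F)))
  [1] F ∧ ((F ∨ F) ∨ (F ∧ F))
  [2] F

Answer: after 2 steps: F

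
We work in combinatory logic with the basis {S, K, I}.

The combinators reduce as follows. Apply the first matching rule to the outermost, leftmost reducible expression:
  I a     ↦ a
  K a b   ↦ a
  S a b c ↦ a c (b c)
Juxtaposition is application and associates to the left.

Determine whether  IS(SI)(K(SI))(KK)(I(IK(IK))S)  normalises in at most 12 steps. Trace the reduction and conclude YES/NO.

  start: IS(SI)(K(SI))(KK)(I(IK(IK))S)
  →1  S(SI)(K(SI))(KK)(I(IK(IK))S)
  →2  SI(KK)(K(SI)(KK))(I(IK(IK))S)
  →3  I(K(SI)(KK))(KK(K(SI)(KK)))(I(IK(IK))S)
  →4  K(SI)(KK)(KK(K(SI)(KK)))(I(IK(IK))S)
  →5  SI(KK(K(SI)(KK)))(I(IK(IK))S)
  →6  I(I(IK(IK))S)(KK(K(SI)(KK))(I(IK(IK))S))
  →7  I(IK(IK))S(KK(K(SI)(KK))(I(IK(IK))S))
  →8  IK(IK)S(KK(K(SI)(KK))(I(IK(IK))S))
  →9  K(IK)S(KK(K(SI)(KK))(I(IK(IK))S))
  →10  IK(KK(K(SI)(KK))(I(IK(IK))S))
  →11  K(KK(K(SI)(KK))(I(IK(IK))S))
  →12  K(K(I(IK(IK))S))

Answer: NO — after 12 steps the term is K(K(I(IK(IK))S)), not yet normal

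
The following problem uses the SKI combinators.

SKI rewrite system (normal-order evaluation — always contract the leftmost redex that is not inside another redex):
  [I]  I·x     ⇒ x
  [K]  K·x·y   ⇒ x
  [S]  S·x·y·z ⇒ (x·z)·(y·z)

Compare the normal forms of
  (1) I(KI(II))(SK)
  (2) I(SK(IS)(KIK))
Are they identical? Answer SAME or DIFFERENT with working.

Answer: DIFFERENT — A ⇓ SK, B ⇓ I

Working:
Term A:
  start: I(KI(II))(SK)
  →1  KI(II)(SK)
  →2  I(SK)
  →3  SK

Term B:
  start: I(SK(IS)(KIK))
  →1  SK(IS)(KIK)
  →2  K(KIK)(IS(KIK))
  →3  KIK
  →4  I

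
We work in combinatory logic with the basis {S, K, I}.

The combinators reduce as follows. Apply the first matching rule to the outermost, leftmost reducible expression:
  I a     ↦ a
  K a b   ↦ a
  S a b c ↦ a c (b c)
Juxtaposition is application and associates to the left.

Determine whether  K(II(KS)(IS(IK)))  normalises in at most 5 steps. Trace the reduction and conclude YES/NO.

  start: K(II(KS)(IS(IK)))
  [1] K(I(KS)(IS(IK)))
  [2] K(KS(IS(IK)))
  [3] KS

Answer: YES — reaches normal form KS in 3 ≤ 5 steps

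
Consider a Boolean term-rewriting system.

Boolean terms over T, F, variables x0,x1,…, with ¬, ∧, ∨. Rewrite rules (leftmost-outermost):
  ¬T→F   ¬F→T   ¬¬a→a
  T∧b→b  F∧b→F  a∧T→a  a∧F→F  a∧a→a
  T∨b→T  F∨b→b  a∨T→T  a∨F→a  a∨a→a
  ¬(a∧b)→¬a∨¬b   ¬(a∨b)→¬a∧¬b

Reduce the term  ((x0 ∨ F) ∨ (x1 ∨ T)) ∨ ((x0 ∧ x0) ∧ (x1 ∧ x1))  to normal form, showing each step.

  start: ((x0 ∨ F) ∨ (x1 ∨ T)) ∨ ((x0 ∧ x0) ∧ (x1 ∧ x1))
  [1] (x0 ∨ (x1 ∨ T)) ∨ ((x0 ∧ x0) ∧ (x1 ∧ x1))
  [2] (x0 ∨ T) ∨ ((x0 ∧ x0) ∧ (x1 ∧ x1))
  [3] T ∨ ((x0 ∧ x0) ∧ (x1 ∧ x1))
  [4] T

Answer: normal form = T  (in 4 steps)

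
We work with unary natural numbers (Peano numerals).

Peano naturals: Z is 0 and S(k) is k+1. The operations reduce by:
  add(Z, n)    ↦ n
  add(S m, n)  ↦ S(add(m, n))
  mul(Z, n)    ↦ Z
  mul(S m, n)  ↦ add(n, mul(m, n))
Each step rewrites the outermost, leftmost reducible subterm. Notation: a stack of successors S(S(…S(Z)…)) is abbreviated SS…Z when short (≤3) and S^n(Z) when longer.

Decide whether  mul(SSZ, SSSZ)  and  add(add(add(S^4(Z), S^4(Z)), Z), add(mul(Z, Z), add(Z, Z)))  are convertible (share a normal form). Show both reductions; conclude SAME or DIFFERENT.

Answer: DIFFERENT — A ⇓ S^6(Z), B ⇓ S^8(Z)

Reduction:
Term A:
  start: mul(SSZ, SSSZ)
  →1  add(SSSZ, mul(SZ, SSSZ))
  →2  S(add(SSZ, mul(SZ, SSSZ)))
  →3  S(S(add(SZ, mul(SZ, SSSZ))))
  →4  S(S(S(add(Z, mul(SZ, SSSZ)))))
  →5  S(S(S(mul(SZ, SSSZ))))
  →6  S(S(S(add(SSSZ, mul(Z, SSSZ)))))
  →7  S(S(S(S(add(SSZ, mul(Z, SSSZ))))))
  →8  S(S(S(S(S(add(SZ, mul(Z, SSSZ)))))))
  →9  S(S(S(S(S(S(add(Z, mul(Z, SSSZ))))))))
  →10  S(S(S(S(S(S(mul(Z, SSSZ)))))))
  →11  S^6(Z)

Term B:
  start: add(add(add(S^4(Z), S^4(Z)), Z), add(mul(Z, Z), add(Z, Z)))
  →1  add(add(S(add(SSSZ, S^4(Z))), Z), add(mul(Z, Z), add(Z, Z)))
  →2  add(S(add(add(SSSZ, S^4(Z)), Z)), add(mul(Z, Z), add(Z, Z)))
  →3  S(add(add(add(SSSZ, S^4(Z)), Z), add(mul(Z, Z), add(Z, Z))))
  →4  S(add(add(S(add(SSZ, S^4(Z))), Z), add(mul(Z, Z), add(Z, Z))))
  →5  S(add(S(add(add(SSZ, S^4(Z)), Z)), add(mul(Z, Z), add(Z, Z))))
  →6  S(S(add(add(add(SSZ, S^4(Z)), Z), add(mul(Z, Z), add(Z, Z)))))
  →7  S(S(add(add(S(add(SZ, S^4(Z))), Z), add(mul(Z, Z), add(Z, Z)))))
  →8  S(S(add(S(add(add(SZ, S^4(Z)), Z)), add(mul(Z, Z), add(Z, Z)))))
  →9  S(S(S(add(add(add(SZ, S^4(Z)), Z), add(mul(Z, Z), add(Z, Z))))))
  →10  S(S(S(add(add(S(add(Z, S^4(Z))), Z), add(mul(Z, Z), add(Z, Z))))))
  →11  S(S(S(add(S(add(add(Z, S^4(Z)), Z)), add(mul(Z, Z), add(Z, Z))))))
  →12  S(S(S(S(add(add(add(Z, S^4(Z)), Z), add(mul(Z, Z), add(Z, Z)))))))
  →13  S(S(S(S(add(add(S^4(Z), Z), add(mul(Z, Z), add(Z, Z)))))))
  →14  S(S(S(S(add(S(add(SSSZ, Z)), add(mul(Z, Z), add(Z, Z)))))))
  →15  S(S(S(S(S(add(add(SSSZ, Z), add(mul(Z, Z), add(Z, Z))))))))
  →16  S(S(S(S(S(add(S(add(SSZ, Z)), add(mul(Z, Z), add(Z, Z))))))))
  →17  S(S(S(S(S(S(add(add(SSZ, Z), add(mul(Z, Z), add(Z, Z)))))))))
  →18  S(S(S(S(S(S(add(S(add(SZ, Z)), add(mul(Z, Z), add(Z, Z)))))))))
  →19  S(S(S(S(S(S(S(add(add(SZ, Z), add(mul(Z, Z), add(Z, Z))))))))))
  →20  S(S(S(S(S(S(S(add(S(add(Z, Z)), add(mul(Z, Z), add(Z, Z))))))))))
  →21  S(S(S(S(S(S(S(S(add(add(Z, Z), add(mul(Z, Z), add(Z, Z)))))))))))
  →22  S(S(S(S(S(S(S(S(add(Z, add(mul(Z, Z), add(Z, Z)))))))))))
  →23  S(S(S(S(S(S(S(S(add(mul(Z, Z), add(Z, Z))))))))))
  →24  S(S(S(S(S(S(S(S(add(Z, add(Z, Z))))))))))
  →25  S(S(S(S(S(S(S(S(add(Z, Z)))))))))
  →26  S^8(Z)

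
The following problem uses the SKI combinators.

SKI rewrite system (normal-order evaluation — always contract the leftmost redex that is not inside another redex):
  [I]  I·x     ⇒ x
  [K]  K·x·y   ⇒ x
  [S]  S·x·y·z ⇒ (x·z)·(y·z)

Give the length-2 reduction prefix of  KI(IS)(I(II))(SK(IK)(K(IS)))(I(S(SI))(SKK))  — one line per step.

  start: KI(IS)(I(II))(SK(IK)(K(IS)))(I(S(SI))(SKK))
  [1] I(I(II))(SK(IK)(K(IS)))(I(S(SI))(SKK))
  [2] I(II)(SK(IK)(K(IS)))(I(S(SI))(SKK))

Answer: after 2 steps: I(II)(SK(IK)(K(IS)))(I(S(SI))(SKK))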